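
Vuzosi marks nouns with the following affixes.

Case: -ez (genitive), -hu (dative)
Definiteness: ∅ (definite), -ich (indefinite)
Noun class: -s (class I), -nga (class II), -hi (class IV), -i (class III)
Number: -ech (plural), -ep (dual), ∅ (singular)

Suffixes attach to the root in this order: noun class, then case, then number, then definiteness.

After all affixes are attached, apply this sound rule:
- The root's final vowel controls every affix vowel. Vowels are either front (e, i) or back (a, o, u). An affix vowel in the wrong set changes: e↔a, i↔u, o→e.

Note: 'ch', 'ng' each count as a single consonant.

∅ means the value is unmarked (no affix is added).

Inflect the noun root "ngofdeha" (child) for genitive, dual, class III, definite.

ngofdehauazap

Attach noun class class III -i → ngofdehai.
Attach case genitive -ez → ngofdehaiez.
Attach number dual -ep → ngofdehaiezep.
definiteness = definite: zero marking, form stays ngofdehaiezep.
Apply vowel harmony: ngofdehaiezep → ngofdehauazap.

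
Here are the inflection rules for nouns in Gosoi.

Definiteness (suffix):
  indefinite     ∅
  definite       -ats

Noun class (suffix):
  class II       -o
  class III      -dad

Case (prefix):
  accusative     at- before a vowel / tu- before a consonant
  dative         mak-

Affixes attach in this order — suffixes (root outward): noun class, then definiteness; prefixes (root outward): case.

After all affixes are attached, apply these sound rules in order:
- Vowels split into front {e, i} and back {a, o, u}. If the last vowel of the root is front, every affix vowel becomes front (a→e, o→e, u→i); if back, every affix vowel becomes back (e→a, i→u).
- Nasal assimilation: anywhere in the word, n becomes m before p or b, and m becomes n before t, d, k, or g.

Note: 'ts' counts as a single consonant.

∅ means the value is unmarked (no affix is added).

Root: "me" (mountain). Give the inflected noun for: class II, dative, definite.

mekmeeets

Attach case dative mak- → makme.
Attach noun class class II -o → makmeo.
Attach definiteness definite -ats → makmeoats.
Apply vowel harmony: makmeoats → mekmeeets.
Nasal assimilation: no change.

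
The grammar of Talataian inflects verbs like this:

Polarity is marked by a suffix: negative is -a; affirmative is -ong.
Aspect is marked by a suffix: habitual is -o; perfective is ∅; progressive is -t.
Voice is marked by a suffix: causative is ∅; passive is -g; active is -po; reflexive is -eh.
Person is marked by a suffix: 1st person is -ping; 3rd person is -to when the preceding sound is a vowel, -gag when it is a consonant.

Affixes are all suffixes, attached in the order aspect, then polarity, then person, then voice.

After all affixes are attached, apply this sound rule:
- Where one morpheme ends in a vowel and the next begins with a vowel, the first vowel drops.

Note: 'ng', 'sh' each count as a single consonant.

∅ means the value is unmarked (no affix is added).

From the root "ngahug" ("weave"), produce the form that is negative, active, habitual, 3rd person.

Attach aspect habitual -o → ngahugo.
Attach polarity negative -a → ngahugoa.
Attach person 3rd person -to (after vowel 'a') → ngahugoato.
Attach voice active -po → ngahugoatopo.
Apply vowel deletion: ngahugoatopo → ngahugatopo.

ngahugatopo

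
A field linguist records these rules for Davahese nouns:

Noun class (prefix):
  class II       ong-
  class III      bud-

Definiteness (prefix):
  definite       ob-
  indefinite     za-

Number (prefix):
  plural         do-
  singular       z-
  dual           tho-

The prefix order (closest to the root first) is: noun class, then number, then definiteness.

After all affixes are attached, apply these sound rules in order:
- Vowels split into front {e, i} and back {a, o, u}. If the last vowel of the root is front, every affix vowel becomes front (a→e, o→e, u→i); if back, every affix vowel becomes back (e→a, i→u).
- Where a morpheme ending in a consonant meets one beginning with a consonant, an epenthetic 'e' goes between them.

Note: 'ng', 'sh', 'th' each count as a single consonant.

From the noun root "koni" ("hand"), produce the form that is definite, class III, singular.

Attach noun class class III bud- → budkoni.
Attach number singular z- → zbudkoni.
Attach definiteness definite ob- → obzbudkoni.
Apply vowel harmony: obzbudkoni → ebzbidkoni.
Apply epenthesis: ebzbidkoni → ebezebidekoni.

ebezebidekoni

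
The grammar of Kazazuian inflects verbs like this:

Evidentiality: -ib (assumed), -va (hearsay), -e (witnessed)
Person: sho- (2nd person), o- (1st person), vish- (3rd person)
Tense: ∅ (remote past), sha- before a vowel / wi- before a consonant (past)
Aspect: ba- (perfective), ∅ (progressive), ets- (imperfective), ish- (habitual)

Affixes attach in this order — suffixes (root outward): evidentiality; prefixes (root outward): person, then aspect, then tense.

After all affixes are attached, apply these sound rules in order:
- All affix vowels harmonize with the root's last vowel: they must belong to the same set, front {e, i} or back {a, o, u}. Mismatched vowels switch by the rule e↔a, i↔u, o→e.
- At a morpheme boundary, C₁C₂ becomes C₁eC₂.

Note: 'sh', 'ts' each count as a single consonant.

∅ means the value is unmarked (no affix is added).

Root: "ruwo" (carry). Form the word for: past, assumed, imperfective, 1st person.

Attach person 1st person o- → oruwo.
Attach aspect imperfective ets- → etsoruwo.
Attach tense past sha- (before vowel 'e') → shaetsoruwo.
Attach evidentiality assumed -ib → shaetsoruwoib.
Apply vowel harmony: shaetsoruwoib → shaatsoruwoub.
Epenthesis: no change.

shaatsoruwoub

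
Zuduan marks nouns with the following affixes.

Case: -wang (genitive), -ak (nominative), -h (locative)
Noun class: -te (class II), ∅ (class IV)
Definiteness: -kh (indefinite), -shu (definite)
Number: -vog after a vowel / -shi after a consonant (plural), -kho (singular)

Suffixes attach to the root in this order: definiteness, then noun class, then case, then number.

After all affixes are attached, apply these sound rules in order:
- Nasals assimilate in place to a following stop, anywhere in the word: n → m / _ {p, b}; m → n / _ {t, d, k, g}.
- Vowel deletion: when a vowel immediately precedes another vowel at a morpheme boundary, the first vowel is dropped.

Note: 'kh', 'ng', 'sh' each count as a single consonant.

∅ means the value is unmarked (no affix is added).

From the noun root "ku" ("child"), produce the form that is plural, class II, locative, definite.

Attach definiteness definite -shu → kushu.
Attach noun class class II -te → kushute.
Attach case locative -h → kushuteh.
Attach number plural -shi (after consonant 'h') → kushutehshi.
Nasal assimilation: no change.
Vowel deletion: no change.

kushutehshi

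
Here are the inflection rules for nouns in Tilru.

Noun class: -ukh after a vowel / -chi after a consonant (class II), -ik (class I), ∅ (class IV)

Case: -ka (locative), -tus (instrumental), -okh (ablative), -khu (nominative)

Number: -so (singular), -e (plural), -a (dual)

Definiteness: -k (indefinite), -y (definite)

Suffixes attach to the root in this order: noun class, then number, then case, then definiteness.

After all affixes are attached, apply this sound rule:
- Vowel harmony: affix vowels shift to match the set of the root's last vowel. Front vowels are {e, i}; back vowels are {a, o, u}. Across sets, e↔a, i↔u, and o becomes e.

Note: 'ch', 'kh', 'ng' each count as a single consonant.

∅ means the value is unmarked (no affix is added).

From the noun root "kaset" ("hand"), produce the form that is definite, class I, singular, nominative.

kasetiksekhiy

Attach noun class class I -ik → kasetik.
Attach number singular -so → kasetikso.
Attach case nominative -khu → kasetiksokhu.
Attach definiteness definite -y → kasetiksokhuy.
Apply vowel harmony: kasetiksokhuy → kasetiksekhiy.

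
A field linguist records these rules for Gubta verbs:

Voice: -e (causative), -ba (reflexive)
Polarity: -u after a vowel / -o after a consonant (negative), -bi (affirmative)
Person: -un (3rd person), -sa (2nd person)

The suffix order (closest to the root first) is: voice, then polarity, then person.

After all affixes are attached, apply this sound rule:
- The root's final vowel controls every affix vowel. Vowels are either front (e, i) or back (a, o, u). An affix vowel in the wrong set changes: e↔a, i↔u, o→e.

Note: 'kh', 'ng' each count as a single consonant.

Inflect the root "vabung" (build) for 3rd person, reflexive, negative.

Attach voice reflexive -ba → vabungba.
Attach polarity negative -u (after vowel 'a') → vabungbau.
Attach person 3rd person -un → vabungbauun.
Vowel harmony: no change.

vabungbauun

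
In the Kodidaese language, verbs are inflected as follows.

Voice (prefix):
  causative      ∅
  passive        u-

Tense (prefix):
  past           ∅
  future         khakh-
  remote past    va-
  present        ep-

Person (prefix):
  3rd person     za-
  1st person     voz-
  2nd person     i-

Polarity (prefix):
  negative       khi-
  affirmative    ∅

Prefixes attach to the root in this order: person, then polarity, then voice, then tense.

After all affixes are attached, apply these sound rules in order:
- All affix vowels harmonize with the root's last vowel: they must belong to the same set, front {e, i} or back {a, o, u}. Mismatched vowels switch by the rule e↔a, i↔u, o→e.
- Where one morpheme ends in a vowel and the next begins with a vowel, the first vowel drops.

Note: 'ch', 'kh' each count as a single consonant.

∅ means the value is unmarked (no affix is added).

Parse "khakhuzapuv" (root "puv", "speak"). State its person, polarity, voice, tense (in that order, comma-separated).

3rd person, affirmative, passive, future

Segment: khakh-u-za-puv.
person: za- → 3rd person.
polarity: ∅ → affirmative.
voice: u- → passive.
tense: khakh- → future.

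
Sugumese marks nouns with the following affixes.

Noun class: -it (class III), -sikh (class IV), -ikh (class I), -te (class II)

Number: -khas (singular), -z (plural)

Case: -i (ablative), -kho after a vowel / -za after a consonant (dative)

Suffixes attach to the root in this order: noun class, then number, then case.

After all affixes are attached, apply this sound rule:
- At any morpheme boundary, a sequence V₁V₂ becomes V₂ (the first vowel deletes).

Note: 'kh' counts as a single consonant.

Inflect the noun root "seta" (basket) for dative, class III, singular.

Attach noun class class III -it → setait.
Attach number singular -khas → setaitkhas.
Attach case dative -za (after consonant 's') → setaitkhasza.
Apply vowel deletion: setaitkhasza → setitkhasza.

setitkhasza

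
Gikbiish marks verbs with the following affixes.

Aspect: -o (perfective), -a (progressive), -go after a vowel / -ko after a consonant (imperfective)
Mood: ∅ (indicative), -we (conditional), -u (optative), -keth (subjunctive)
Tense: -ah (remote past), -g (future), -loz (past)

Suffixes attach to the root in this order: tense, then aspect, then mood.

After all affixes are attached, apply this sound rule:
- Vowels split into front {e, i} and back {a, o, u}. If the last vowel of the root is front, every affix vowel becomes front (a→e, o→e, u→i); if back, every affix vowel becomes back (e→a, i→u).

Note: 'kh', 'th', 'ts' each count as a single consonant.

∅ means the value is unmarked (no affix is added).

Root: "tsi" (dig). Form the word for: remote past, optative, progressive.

Attach tense remote past -ah → tsiah.
Attach aspect progressive -a → tsiaha.
Attach mood optative -u → tsiahau.
Apply vowel harmony: tsiahau → tsiehei.

tsiehei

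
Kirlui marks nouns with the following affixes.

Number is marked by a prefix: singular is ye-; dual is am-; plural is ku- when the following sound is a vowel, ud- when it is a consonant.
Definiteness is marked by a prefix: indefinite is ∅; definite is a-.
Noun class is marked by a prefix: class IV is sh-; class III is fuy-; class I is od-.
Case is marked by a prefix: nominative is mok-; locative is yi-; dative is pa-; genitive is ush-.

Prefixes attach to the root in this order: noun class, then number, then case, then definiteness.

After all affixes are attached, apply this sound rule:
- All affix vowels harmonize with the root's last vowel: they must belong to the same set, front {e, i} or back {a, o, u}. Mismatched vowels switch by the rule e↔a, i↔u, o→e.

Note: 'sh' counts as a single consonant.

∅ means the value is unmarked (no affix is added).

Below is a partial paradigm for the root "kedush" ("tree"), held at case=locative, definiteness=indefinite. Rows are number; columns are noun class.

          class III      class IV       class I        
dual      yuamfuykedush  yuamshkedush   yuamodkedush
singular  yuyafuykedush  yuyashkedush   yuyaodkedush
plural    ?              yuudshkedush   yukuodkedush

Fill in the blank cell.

Attach noun class class III fuy- → fuykedush.
Attach number plural ud- (before consonant 'f') → udfuykedush.
Attach case locative yi- → yiudfuykedush.
definiteness = indefinite: zero marking, form stays yiudfuykedush.
Apply vowel harmony: yiudfuykedush → yuudfuykedush.

yuudfuykedush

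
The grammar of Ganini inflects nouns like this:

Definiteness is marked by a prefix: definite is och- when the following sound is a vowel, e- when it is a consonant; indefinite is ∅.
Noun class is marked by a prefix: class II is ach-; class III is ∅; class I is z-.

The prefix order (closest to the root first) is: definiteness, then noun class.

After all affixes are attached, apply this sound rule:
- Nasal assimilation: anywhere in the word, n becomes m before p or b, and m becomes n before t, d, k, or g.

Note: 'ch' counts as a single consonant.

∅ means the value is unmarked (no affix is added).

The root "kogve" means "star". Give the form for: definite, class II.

Attach definiteness definite e- (before consonant 'k') → ekogve.
Attach noun class class II ach- → achekogve.
Nasal assimilation: no change.

achekogve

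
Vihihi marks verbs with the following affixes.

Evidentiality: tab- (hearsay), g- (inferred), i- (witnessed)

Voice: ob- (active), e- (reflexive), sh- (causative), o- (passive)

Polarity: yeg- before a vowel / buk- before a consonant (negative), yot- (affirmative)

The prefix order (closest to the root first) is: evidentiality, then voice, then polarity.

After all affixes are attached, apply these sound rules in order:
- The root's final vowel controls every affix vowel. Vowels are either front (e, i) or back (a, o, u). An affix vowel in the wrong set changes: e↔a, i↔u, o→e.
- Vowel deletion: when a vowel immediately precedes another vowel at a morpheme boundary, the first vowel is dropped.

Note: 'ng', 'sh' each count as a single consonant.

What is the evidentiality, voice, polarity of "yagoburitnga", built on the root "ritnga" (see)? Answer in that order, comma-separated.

Segment: yeg-ob-i-ritnga.
evidentiality: i- → witnessed.
voice: ob- → active.
polarity: yeg/buk- → negative.

witnessed, active, negative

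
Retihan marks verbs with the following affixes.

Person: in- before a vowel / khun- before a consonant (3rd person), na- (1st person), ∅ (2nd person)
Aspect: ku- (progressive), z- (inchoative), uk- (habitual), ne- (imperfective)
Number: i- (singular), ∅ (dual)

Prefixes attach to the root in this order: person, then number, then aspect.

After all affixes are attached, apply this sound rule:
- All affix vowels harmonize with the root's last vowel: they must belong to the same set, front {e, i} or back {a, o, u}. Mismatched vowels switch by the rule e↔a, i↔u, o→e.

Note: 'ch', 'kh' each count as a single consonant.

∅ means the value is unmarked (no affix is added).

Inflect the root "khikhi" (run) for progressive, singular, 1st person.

kiinekhikhi

Attach person 1st person na- → nakhikhi.
Attach number singular i- → inakhikhi.
Attach aspect progressive ku- → kuinakhikhi.
Apply vowel harmony: kuinakhikhi → kiinekhikhi.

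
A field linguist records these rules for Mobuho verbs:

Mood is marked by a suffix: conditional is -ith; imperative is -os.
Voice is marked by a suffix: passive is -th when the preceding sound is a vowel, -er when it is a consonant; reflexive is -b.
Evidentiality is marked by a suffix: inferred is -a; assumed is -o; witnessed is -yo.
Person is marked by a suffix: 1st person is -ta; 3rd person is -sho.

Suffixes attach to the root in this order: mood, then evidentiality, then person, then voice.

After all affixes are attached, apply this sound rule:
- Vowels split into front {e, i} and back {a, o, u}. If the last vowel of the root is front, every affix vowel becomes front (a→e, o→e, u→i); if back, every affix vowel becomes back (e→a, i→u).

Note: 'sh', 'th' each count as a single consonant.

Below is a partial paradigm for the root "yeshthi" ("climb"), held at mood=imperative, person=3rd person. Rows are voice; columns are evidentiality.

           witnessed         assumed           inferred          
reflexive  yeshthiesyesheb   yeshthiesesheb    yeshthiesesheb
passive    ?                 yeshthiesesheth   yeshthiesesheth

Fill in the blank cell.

yeshthiesyesheth

Attach mood imperative -os → yeshthios.
Attach evidentiality witnessed -yo → yeshthiosyo.
Attach person 3rd person -sho → yeshthiosyosho.
Attach voice passive -th (after vowel 'o') → yeshthiosyoshoth.
Apply vowel harmony: yeshthiosyoshoth → yeshthiesyesheth.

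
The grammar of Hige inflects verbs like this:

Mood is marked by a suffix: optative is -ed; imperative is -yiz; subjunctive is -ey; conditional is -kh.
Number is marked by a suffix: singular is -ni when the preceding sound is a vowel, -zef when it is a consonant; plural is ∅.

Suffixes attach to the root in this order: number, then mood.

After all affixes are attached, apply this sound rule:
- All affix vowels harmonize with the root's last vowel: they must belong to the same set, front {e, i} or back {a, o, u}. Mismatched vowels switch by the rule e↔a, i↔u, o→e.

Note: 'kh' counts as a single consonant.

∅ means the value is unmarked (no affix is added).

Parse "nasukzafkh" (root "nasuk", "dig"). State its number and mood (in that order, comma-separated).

Segment: nasuk-zef-kh.
number: -ni/zef → singular.
mood: -kh → conditional.

singular, conditional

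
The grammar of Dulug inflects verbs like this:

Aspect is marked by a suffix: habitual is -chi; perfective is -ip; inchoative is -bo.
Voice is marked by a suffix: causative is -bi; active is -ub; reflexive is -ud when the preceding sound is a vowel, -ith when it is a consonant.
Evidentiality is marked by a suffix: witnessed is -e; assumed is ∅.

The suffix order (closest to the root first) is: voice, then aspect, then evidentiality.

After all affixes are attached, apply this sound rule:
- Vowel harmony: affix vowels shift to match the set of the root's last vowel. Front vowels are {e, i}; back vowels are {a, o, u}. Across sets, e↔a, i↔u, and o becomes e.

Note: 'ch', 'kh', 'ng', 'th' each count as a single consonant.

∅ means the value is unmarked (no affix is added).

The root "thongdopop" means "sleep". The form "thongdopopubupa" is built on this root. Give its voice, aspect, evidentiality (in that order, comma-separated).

active, perfective, witnessed

Segment: thongdopop-ub-ip-e.
voice: -ub → active.
aspect: -ip → perfective.
evidentiality: -e → witnessed.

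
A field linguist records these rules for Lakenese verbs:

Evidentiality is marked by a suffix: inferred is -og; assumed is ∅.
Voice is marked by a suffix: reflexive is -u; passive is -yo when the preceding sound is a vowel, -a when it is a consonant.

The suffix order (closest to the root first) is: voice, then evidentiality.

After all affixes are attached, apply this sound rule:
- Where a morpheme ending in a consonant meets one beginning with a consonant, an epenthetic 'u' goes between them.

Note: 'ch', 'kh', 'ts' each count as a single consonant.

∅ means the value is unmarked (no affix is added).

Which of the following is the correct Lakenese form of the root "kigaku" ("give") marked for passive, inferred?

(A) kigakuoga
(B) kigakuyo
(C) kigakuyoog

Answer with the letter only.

Attach voice passive -yo (after vowel 'u') → kigakuyo.
Attach evidentiality inferred -og → kigakuyoog.
Epenthesis: no change.
So the correct form is kigakuyoog, option (C).
(B) kigakuyo is wrong: it uses assumed instead of inferred for evidentiality.
(A) kigakuoga is wrong: it has the affixes in the wrong order.

C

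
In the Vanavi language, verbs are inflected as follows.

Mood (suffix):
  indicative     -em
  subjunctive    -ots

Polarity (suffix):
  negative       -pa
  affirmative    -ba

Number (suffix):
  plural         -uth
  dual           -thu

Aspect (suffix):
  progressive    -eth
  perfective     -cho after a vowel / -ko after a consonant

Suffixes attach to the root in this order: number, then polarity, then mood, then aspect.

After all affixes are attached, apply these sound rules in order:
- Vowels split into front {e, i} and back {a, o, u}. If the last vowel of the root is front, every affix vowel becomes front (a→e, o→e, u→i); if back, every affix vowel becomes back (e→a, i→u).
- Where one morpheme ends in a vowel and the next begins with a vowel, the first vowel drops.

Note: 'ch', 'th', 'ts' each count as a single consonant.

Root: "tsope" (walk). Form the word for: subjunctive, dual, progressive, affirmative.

Attach number dual -thu → tsopethu.
Attach polarity affirmative -ba → tsopethuba.
Attach mood subjunctive -ots → tsopethubaots.
Attach aspect progressive -eth → tsopethubaotseth.
Apply vowel harmony: tsopethubaotseth → tsopethibeetseth.
Apply vowel deletion: tsopethibeetseth → tsopethibetseth.

tsopethibetseth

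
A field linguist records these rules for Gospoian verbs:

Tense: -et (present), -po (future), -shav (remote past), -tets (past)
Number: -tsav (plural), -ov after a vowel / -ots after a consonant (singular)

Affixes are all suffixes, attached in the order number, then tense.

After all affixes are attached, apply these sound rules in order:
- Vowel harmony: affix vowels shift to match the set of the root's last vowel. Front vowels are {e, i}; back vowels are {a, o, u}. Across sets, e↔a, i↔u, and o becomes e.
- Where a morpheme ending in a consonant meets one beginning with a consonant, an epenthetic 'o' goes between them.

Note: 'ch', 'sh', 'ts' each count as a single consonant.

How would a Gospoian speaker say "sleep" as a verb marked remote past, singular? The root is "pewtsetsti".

Attach number singular -ov (after vowel 'i') → pewtsetstiov.
Attach tense remote past -shav → pewtsetstiovshav.
Apply vowel harmony: pewtsetstiovshav → pewtsetstievshev.
Apply epenthesis: pewtsetstievshev → pewtsetstievoshev.

pewtsetstievoshev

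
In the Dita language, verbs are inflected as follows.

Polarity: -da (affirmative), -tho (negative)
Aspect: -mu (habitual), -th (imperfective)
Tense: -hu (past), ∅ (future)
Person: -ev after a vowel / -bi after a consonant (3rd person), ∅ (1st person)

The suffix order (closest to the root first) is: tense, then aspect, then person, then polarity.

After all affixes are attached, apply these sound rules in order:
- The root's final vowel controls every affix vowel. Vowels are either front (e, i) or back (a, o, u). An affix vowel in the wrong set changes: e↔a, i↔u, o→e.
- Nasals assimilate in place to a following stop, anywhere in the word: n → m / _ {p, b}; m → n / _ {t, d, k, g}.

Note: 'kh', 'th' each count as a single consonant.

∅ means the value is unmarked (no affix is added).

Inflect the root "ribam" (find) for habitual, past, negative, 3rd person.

ribamhumuavtho

Attach tense past -hu → ribamhu.
Attach aspect habitual -mu → ribamhumu.
Attach person 3rd person -ev (after vowel 'u') → ribamhumuev.
Attach polarity negative -tho → ribamhumuevtho.
Apply vowel harmony: ribamhumuevtho → ribamhumuavtho.
Nasal assimilation: no change.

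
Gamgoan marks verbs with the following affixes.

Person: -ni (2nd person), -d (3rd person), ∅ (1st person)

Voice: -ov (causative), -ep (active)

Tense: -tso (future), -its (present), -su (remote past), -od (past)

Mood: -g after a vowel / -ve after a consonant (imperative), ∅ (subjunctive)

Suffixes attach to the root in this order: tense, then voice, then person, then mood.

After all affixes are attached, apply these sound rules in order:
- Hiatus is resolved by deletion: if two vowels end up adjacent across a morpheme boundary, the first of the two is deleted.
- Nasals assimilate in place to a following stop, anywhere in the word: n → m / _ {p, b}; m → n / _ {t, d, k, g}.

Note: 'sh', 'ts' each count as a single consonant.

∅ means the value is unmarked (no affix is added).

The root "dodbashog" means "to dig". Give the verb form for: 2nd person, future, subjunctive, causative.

Attach tense future -tso → dodbashogtso.
Attach voice causative -ov → dodbashogtsoov.
Attach person 2nd person -ni → dodbashogtsoovni.
mood = subjunctive: zero marking, form stays dodbashogtsoovni.
Apply vowel deletion: dodbashogtsoovni → dodbashogtsovni.
Nasal assimilation: no change.

dodbashogtsovni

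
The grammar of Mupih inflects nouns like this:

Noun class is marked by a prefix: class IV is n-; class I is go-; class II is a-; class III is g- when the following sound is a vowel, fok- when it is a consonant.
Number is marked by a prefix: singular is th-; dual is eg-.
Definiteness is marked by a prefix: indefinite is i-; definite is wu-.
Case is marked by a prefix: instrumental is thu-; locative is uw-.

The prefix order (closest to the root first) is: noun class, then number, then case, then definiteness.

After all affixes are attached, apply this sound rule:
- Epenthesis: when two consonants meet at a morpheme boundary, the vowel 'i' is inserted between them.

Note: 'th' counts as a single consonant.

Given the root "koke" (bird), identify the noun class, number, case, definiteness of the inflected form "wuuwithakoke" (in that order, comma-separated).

Segment: wu-uw-th-a-koke.
noun class: a- → class II.
number: th- → singular.
case: uw- → locative.
definiteness: wu- → definite.

class II, singular, locative, definite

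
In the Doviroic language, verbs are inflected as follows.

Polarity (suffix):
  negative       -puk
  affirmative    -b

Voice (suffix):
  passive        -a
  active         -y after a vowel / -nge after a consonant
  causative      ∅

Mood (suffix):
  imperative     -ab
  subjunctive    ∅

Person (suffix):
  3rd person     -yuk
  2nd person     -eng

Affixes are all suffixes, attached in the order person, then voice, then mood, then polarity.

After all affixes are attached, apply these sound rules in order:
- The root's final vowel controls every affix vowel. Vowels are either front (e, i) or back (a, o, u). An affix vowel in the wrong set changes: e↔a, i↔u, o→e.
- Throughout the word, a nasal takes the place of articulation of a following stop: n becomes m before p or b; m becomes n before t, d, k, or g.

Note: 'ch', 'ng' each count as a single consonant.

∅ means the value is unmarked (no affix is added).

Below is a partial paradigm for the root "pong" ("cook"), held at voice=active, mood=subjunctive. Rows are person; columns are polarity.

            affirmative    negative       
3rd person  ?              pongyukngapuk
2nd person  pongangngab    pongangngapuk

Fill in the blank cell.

pongyukngab

Attach person 3rd person -yuk → pongyuk.
Attach voice active -nge (after consonant 'k') → pongyuknge.
mood = subjunctive: zero marking, form stays pongyuknge.
Attach polarity affirmative -b → pongyukngeb.
Apply vowel harmony: pongyukngeb → pongyukngab.
Nasal assimilation: no change.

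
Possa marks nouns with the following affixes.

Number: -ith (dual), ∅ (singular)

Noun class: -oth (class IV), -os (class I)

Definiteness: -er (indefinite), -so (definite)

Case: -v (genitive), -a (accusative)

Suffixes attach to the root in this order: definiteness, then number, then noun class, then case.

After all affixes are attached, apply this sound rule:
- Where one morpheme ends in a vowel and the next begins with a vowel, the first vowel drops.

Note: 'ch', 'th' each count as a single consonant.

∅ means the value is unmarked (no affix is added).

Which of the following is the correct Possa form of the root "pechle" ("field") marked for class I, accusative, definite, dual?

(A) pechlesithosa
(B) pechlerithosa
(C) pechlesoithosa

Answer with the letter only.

A

Attach definiteness definite -so → pechleso.
Attach number dual -ith → pechlesoith.
Attach noun class class I -os → pechlesoithos.
Attach case accusative -a → pechlesoithosa.
Apply vowel deletion: pechlesoithosa → pechlesithosa.
So the correct form is pechlesithosa, option (A).
(C) pechlesoithosa is wrong: it fails to apply the sound rule(s).
(B) pechlerithosa is wrong: it uses indefinite instead of definite for definiteness.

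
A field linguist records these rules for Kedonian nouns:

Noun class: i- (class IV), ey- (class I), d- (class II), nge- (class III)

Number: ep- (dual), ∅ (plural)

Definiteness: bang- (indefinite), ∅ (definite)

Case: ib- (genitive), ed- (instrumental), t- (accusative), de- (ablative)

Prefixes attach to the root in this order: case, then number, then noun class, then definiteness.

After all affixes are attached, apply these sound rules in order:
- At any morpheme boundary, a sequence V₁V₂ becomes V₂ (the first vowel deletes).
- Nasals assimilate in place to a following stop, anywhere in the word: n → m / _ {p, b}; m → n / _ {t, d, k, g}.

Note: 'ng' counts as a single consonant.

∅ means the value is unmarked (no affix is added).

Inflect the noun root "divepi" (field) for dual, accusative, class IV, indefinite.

bangeptdivepi

Attach case accusative t- → tdivepi.
Attach number dual ep- → eptdivepi.
Attach noun class class IV i- → ieptdivepi.
Attach definiteness indefinite bang- → bangieptdivepi.
Apply vowel deletion: bangieptdivepi → bangeptdivepi.
Nasal assimilation: no change.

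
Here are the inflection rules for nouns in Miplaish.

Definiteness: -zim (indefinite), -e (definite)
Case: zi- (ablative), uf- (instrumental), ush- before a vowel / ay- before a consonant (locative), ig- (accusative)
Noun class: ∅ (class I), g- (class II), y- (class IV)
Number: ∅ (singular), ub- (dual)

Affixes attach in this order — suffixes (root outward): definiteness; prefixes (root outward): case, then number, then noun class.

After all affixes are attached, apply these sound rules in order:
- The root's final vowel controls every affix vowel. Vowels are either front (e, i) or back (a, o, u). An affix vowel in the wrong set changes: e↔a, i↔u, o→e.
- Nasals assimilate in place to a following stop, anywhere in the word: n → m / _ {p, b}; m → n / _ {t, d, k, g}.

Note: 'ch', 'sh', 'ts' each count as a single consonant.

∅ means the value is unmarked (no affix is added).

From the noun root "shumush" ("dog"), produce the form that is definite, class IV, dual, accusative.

Attach case accusative ig- → igshumush.
Attach number dual ub- → ubigshumush.
Attach noun class class IV y- → yubigshumush.
Attach definiteness definite -e → yubigshumushe.
Apply vowel harmony: yubigshumushe → yubugshumusha.
Nasal assimilation: no change.

yubugshumusha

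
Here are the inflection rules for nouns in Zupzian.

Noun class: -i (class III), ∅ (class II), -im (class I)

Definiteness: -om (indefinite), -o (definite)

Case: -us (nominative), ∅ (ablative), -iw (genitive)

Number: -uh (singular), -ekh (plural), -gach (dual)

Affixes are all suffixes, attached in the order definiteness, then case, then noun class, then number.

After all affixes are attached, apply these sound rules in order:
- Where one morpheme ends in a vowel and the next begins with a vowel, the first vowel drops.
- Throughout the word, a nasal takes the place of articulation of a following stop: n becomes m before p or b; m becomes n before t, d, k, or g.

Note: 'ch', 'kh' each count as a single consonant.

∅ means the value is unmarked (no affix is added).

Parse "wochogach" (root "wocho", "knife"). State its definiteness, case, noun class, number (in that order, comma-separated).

Segment: wocho-o-gach.
definiteness: -o → definite.
case: ∅ → ablative.
noun class: ∅ → class II.
number: -gach → dual.

definite, ablative, class II, dual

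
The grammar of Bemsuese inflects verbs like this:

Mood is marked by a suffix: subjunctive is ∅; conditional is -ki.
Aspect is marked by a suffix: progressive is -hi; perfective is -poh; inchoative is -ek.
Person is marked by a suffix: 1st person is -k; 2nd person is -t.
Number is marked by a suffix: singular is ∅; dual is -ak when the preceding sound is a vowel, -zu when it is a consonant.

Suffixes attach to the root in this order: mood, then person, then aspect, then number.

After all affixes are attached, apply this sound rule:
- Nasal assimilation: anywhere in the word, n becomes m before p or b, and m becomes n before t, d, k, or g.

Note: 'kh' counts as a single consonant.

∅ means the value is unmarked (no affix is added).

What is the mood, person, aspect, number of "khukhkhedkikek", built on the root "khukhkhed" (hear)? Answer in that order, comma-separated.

conditional, 1st person, inchoative, singular

Segment: khukhkhed-ki-k-ek.
mood: -ki → conditional.
person: -k → 1st person.
aspect: -ek → inchoative.
number: ∅ → singular.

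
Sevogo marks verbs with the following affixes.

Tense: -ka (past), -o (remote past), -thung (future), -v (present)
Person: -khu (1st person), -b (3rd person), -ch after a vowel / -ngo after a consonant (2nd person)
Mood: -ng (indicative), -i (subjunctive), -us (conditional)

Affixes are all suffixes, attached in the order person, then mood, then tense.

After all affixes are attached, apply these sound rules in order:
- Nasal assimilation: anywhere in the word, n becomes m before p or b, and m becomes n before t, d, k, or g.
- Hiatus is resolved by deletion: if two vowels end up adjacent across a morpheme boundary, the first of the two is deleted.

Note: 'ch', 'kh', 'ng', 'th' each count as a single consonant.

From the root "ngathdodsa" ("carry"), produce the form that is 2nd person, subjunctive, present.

ngathdodsachiv

Attach person 2nd person -ch (after vowel 'a') → ngathdodsach.
Attach mood subjunctive -i → ngathdodsachi.
Attach tense present -v → ngathdodsachiv.
Nasal assimilation: no change.
Vowel deletion: no change.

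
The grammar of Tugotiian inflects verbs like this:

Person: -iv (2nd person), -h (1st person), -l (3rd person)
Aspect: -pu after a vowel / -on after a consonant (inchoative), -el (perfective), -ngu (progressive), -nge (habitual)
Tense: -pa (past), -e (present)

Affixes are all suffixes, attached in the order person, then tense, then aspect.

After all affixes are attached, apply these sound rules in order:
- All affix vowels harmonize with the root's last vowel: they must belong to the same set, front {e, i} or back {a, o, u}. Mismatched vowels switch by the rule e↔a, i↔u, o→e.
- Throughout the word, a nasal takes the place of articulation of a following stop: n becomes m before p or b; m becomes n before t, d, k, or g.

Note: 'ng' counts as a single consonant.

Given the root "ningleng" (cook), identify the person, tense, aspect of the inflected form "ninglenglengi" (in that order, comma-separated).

3rd person, present, progressive

Segment: ningleng-l-e-ngu.
person: -l → 3rd person.
tense: -e → present.
aspect: -ngu → progressive.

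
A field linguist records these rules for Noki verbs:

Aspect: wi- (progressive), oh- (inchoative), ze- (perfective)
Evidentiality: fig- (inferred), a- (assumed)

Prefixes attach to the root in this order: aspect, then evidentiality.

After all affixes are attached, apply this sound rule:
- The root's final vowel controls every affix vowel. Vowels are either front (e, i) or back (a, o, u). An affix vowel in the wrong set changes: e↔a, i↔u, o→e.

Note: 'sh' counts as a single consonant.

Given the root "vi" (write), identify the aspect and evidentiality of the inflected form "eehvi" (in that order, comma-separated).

Segment: a-oh-vi.
aspect: oh- → inchoative.
evidentiality: a- → assumed.

inchoative, assumed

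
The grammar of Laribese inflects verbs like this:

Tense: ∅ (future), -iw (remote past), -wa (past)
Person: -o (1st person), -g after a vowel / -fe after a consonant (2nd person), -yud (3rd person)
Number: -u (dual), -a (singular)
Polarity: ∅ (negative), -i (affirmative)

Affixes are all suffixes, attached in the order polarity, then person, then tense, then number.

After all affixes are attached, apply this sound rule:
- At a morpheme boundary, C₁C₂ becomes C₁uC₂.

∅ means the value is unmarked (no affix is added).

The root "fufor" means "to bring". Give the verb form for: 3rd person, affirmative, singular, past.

fuforiyuduwaa

Attach polarity affirmative -i → fufori.
Attach person 3rd person -yud → fuforiyud.
Attach tense past -wa → fuforiyudwa.
Attach number singular -a → fuforiyudwaa.
Apply epenthesis: fuforiyudwaa → fuforiyuduwaa.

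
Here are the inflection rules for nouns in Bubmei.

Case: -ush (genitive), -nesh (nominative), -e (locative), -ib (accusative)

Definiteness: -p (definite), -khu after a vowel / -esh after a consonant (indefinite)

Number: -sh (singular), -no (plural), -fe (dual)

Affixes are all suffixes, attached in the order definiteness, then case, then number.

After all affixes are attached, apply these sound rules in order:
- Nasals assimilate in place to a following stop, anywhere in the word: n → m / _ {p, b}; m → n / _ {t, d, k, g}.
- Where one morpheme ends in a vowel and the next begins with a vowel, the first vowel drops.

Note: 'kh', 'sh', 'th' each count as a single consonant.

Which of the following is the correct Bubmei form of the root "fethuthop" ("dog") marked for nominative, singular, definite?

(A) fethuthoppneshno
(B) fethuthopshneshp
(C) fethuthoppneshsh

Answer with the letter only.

C

Attach definiteness definite -p → fethuthopp.
Attach case nominative -nesh → fethuthoppnesh.
Attach number singular -sh → fethuthoppneshsh.
Nasal assimilation: no change.
Vowel deletion: no change.
So the correct form is fethuthoppneshsh, option (C).
(A) fethuthoppneshno is wrong: it uses plural instead of singular for number.
(B) fethuthopshneshp is wrong: it has the affixes in the wrong order.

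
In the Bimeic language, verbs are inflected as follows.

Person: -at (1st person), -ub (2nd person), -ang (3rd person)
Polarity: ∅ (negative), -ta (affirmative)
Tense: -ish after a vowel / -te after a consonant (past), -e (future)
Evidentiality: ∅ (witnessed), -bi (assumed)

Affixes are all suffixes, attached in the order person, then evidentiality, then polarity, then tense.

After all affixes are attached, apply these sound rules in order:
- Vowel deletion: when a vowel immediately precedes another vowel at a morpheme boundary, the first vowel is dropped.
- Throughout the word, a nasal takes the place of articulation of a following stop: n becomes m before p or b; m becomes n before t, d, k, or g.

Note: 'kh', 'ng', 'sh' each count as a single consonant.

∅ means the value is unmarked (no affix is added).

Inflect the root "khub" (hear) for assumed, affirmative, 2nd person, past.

khububbitish

Attach person 2nd person -ub → khubub.
Attach evidentiality assumed -bi → khububbi.
Attach polarity affirmative -ta → khububbita.
Attach tense past -ish (after vowel 'a') → khububbitaish.
Apply vowel deletion: khububbitaish → khububbitish.
Nasal assimilation: no change.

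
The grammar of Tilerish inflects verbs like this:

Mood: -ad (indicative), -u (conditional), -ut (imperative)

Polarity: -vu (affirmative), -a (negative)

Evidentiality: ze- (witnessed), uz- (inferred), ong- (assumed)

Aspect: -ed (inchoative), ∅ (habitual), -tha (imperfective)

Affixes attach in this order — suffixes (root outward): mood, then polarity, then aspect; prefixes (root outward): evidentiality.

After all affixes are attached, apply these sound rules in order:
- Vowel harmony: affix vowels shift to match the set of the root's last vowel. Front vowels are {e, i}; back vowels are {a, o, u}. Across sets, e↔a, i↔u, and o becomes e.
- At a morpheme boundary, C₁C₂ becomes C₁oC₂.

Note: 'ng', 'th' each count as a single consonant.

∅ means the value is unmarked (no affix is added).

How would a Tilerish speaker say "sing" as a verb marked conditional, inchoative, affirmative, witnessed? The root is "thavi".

zethaviivied

Attach evidentiality witnessed ze- → zethavi.
Attach mood conditional -u → zethaviu.
Attach polarity affirmative -vu → zethaviuvu.
Attach aspect inchoative -ed → zethaviuvued.
Apply vowel harmony: zethaviuvued → zethaviivied.
Epenthesis: no change.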